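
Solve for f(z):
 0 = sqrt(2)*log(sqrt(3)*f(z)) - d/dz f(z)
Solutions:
 -sqrt(2)*Integral(1/(2*log(_y) + log(3)), (_y, f(z))) = C1 - z


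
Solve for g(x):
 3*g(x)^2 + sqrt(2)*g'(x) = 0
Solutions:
 g(x) = 2/(C1 + 3*sqrt(2)*x)


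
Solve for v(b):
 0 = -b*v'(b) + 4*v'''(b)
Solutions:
 v(b) = C1 + Integral(C2*airyai(2^(1/3)*b/2) + C3*airybi(2^(1/3)*b/2), b)


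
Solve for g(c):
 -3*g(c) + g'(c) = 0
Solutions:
 g(c) = C1*exp(3*c)


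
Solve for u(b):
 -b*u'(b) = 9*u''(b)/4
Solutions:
 u(b) = C1 + C2*erf(sqrt(2)*b/3)


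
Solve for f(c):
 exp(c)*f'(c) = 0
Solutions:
 f(c) = C1


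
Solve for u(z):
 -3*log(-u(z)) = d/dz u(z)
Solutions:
 -li(-u(z)) = C1 - 3*z


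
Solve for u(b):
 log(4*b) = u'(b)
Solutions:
 u(b) = C1 + b*log(b) - b + b*log(4)


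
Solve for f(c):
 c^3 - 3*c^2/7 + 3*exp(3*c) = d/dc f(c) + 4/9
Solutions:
 f(c) = C1 + c^4/4 - c^3/7 - 4*c/9 + exp(3*c)


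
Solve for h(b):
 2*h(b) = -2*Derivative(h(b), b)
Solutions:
 h(b) = C1*exp(-b)


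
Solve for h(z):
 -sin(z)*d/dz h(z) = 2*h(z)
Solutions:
 h(z) = C1*(cos(z) + 1)/(cos(z) - 1)


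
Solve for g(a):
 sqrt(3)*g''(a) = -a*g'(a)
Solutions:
 g(a) = C1 + C2*erf(sqrt(2)*3^(3/4)*a/6)


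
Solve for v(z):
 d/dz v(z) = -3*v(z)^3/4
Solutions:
 v(z) = -sqrt(2)*sqrt(-1/(C1 - 3*z))
 v(z) = sqrt(2)*sqrt(-1/(C1 - 3*z))


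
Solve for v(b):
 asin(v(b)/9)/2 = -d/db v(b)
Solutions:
 Integral(1/asin(_y/9), (_y, v(b))) = C1 - b/2


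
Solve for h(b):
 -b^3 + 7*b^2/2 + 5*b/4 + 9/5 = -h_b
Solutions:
 h(b) = C1 + b^4/4 - 7*b^3/6 - 5*b^2/8 - 9*b/5


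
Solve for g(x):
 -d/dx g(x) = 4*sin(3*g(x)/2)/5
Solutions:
 4*x/5 + log(cos(3*g(x)/2) - 1)/3 - log(cos(3*g(x)/2) + 1)/3 = C1


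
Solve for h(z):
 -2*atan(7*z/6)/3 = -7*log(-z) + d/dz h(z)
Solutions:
 h(z) = C1 + 7*z*log(-z) - 2*z*atan(7*z/6)/3 - 7*z + 2*log(49*z^2 + 36)/7


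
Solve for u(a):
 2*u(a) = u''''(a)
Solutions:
 u(a) = C1*exp(-2^(1/4)*a) + C2*exp(2^(1/4)*a) + C3*sin(2^(1/4)*a) + C4*cos(2^(1/4)*a)


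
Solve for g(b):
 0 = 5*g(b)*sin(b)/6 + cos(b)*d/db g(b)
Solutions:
 g(b) = C1*cos(b)^(5/6)


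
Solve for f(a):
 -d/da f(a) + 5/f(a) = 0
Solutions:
 f(a) = -sqrt(C1 + 10*a)
 f(a) = sqrt(C1 + 10*a)


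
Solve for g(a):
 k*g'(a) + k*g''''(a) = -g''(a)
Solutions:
 g(a) = C1 + C2*exp(2^(1/3)*a*(6^(1/3)*(sqrt(3)*sqrt(27 + 4/k^3) + 9)^(1/3)/12 - 2^(1/3)*3^(5/6)*I*(sqrt(3)*sqrt(27 + 4/k^3) + 9)^(1/3)/12 + 2/(k*(-3^(1/3) + 3^(5/6)*I)*(sqrt(3)*sqrt(27 + 4/k^3) + 9)^(1/3)))) + C3*exp(2^(1/3)*a*(6^(1/3)*(sqrt(3)*sqrt(27 + 4/k^3) + 9)^(1/3)/12 + 2^(1/3)*3^(5/6)*I*(sqrt(3)*sqrt(27 + 4/k^3) + 9)^(1/3)/12 - 2/(k*(3^(1/3) + 3^(5/6)*I)*(sqrt(3)*sqrt(27 + 4/k^3) + 9)^(1/3)))) + C4*exp(6^(1/3)*a*(-2^(1/3)*(sqrt(3)*sqrt(27 + 4/k^3) + 9)^(1/3) + 2*3^(1/3)/(k*(sqrt(3)*sqrt(27 + 4/k^3) + 9)^(1/3)))/6)


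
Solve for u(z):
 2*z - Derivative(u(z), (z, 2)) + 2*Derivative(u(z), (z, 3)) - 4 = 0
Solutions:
 u(z) = C1 + C2*z + C3*exp(z/2) + z^3/3


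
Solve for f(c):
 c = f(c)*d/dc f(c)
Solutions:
 f(c) = -sqrt(C1 + c^2)
 f(c) = sqrt(C1 + c^2)


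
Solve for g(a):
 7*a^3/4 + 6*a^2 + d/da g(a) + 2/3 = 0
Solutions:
 g(a) = C1 - 7*a^4/16 - 2*a^3 - 2*a/3


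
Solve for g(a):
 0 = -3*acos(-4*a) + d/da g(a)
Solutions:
 g(a) = C1 + 3*a*acos(-4*a) + 3*sqrt(1 - 16*a^2)/4


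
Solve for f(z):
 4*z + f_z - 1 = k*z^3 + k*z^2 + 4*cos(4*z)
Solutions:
 f(z) = C1 + k*z^4/4 + k*z^3/3 - 2*z^2 + z + sin(4*z)


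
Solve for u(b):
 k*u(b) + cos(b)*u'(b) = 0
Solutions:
 u(b) = C1*exp(k*(log(sin(b) - 1) - log(sin(b) + 1))/2)


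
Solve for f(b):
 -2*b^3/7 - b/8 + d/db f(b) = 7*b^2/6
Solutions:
 f(b) = C1 + b^4/14 + 7*b^3/18 + b^2/16


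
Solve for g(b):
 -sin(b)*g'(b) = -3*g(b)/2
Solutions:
 g(b) = C1*(cos(b) - 1)^(3/4)/(cos(b) + 1)^(3/4)


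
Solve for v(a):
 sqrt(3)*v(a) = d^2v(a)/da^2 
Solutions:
 v(a) = C1*exp(-3^(1/4)*a) + C2*exp(3^(1/4)*a)


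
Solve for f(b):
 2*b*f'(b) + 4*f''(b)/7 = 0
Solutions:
 f(b) = C1 + C2*erf(sqrt(7)*b/2)


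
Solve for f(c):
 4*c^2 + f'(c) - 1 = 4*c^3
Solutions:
 f(c) = C1 + c^4 - 4*c^3/3 + c


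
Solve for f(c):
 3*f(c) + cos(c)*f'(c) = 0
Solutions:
 f(c) = C1*(sin(c) - 1)^(3/2)/(sin(c) + 1)^(3/2)


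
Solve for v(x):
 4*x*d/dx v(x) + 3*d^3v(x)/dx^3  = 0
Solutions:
 v(x) = C1 + Integral(C2*airyai(-6^(2/3)*x/3) + C3*airybi(-6^(2/3)*x/3), x)


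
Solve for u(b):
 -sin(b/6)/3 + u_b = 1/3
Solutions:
 u(b) = C1 + b/3 - 2*cos(b/6)


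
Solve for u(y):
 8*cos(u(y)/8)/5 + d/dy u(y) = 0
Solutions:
 8*y/5 - 4*log(sin(u(y)/8) - 1) + 4*log(sin(u(y)/8) + 1) = C1


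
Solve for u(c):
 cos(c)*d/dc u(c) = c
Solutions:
 u(c) = C1 + Integral(c/cos(c), c)


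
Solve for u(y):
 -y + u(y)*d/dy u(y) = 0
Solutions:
 u(y) = -sqrt(C1 + y^2)
 u(y) = sqrt(C1 + y^2)


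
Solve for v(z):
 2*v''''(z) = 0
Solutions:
 v(z) = C1 + C2*z + C3*z^2 + C4*z^3


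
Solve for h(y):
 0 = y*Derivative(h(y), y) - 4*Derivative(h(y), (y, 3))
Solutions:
 h(y) = C1 + Integral(C2*airyai(2^(1/3)*y/2) + C3*airybi(2^(1/3)*y/2), y)


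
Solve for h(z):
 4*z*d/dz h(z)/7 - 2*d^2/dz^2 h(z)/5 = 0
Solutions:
 h(z) = C1 + C2*erfi(sqrt(35)*z/7)


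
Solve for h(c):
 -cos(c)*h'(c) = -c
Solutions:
 h(c) = C1 + Integral(c/cos(c), c)


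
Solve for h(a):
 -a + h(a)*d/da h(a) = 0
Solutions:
 h(a) = -sqrt(C1 + a^2)
 h(a) = sqrt(C1 + a^2)


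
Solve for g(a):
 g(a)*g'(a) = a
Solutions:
 g(a) = -sqrt(C1 + a^2)
 g(a) = sqrt(C1 + a^2)


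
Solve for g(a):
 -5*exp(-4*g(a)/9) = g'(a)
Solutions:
 g(a) = 9*log(-I*(C1 - 20*a/9)^(1/4))
 g(a) = 9*log(I*(C1 - 20*a/9)^(1/4))
 g(a) = 9*log(-(C1 - 20*a/9)^(1/4))
 g(a) = 9*log(C1 - 20*a/9)/4


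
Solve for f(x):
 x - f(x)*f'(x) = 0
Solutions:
 f(x) = -sqrt(C1 + x^2)
 f(x) = sqrt(C1 + x^2)


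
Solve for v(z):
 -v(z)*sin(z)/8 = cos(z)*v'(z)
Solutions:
 v(z) = C1*cos(z)^(1/8)


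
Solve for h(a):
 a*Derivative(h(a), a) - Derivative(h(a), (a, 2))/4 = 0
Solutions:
 h(a) = C1 + C2*erfi(sqrt(2)*a)


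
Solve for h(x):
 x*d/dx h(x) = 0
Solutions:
 h(x) = C1


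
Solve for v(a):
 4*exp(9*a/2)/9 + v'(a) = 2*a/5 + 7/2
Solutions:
 v(a) = C1 + a^2/5 + 7*a/2 - 8*exp(9*a/2)/81


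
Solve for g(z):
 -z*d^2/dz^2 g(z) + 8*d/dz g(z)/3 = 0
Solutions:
 g(z) = C1 + C2*z^(11/3)


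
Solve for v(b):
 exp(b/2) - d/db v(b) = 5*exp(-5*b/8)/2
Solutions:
 v(b) = C1 + 2*exp(b/2) + 4*exp(-5*b/8)


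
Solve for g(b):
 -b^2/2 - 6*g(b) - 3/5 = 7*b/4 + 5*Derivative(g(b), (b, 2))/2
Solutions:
 g(b) = C1*sin(2*sqrt(15)*b/5) + C2*cos(2*sqrt(15)*b/5) - b^2/12 - 7*b/24 - 11/360


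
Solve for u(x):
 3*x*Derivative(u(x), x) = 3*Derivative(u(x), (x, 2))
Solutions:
 u(x) = C1 + C2*erfi(sqrt(2)*x/2)


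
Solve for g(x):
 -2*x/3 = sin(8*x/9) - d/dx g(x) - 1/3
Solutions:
 g(x) = C1 + x^2/3 - x/3 - 9*cos(8*x/9)/8


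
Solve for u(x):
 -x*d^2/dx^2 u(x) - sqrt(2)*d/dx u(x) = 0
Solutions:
 u(x) = C1 + C2*x^(1 - sqrt(2))


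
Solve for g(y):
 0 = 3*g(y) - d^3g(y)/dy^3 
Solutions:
 g(y) = C3*exp(3^(1/3)*y) + (C1*sin(3^(5/6)*y/2) + C2*cos(3^(5/6)*y/2))*exp(-3^(1/3)*y/2)


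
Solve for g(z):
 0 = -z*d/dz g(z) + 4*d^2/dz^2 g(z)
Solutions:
 g(z) = C1 + C2*erfi(sqrt(2)*z/4)


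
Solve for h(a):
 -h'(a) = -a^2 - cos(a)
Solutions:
 h(a) = C1 + a^3/3 + sin(a)


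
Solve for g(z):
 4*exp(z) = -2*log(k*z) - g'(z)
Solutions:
 g(z) = C1 - 2*z*log(k*z) + 2*z - 4*exp(z)


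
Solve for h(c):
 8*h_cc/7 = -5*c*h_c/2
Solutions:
 h(c) = C1 + C2*erf(sqrt(70)*c/8)


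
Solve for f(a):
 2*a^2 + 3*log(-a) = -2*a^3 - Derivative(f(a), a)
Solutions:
 f(a) = C1 - a^4/2 - 2*a^3/3 - 3*a*log(-a) + 3*a


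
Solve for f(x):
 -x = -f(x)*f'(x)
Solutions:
 f(x) = -sqrt(C1 + x^2)
 f(x) = sqrt(C1 + x^2)


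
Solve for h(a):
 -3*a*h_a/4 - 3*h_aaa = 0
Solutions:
 h(a) = C1 + Integral(C2*airyai(-2^(1/3)*a/2) + C3*airybi(-2^(1/3)*a/2), a)


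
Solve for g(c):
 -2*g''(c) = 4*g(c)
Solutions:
 g(c) = C1*sin(sqrt(2)*c) + C2*cos(sqrt(2)*c)


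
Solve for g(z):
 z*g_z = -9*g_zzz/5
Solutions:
 g(z) = C1 + Integral(C2*airyai(-15^(1/3)*z/3) + C3*airybi(-15^(1/3)*z/3), z)


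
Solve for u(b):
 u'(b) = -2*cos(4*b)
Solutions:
 u(b) = C1 - sin(4*b)/2


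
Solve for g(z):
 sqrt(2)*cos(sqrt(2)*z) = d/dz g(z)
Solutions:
 g(z) = C1 + sin(sqrt(2)*z)


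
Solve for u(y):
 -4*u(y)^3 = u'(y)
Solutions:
 u(y) = -sqrt(2)*sqrt(-1/(C1 - 4*y))/2
 u(y) = sqrt(2)*sqrt(-1/(C1 - 4*y))/2


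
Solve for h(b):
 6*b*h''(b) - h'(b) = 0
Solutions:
 h(b) = C1 + C2*b^(7/6)


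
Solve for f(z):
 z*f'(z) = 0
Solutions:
 f(z) = C1


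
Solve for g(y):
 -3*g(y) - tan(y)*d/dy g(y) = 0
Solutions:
 g(y) = C1/sin(y)^3


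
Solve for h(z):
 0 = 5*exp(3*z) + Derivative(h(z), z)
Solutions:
 h(z) = C1 - 5*exp(3*z)/3


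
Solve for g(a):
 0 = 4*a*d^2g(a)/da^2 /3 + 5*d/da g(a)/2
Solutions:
 g(a) = C1 + C2/a^(7/8)


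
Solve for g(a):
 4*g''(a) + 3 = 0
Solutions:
 g(a) = C1 + C2*a - 3*a^2/8


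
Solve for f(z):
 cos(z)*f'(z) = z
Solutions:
 f(z) = C1 + Integral(z/cos(z), z)


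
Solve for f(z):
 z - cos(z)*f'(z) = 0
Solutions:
 f(z) = C1 + Integral(z/cos(z), z)


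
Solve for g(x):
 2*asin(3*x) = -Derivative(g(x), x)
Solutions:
 g(x) = C1 - 2*x*asin(3*x) - 2*sqrt(1 - 9*x^2)/3


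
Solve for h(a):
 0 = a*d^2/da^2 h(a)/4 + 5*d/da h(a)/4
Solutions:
 h(a) = C1 + C2/a^4


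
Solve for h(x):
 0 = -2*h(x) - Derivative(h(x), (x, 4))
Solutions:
 h(x) = (C1*sin(2^(3/4)*x/2) + C2*cos(2^(3/4)*x/2))*exp(-2^(3/4)*x/2) + (C3*sin(2^(3/4)*x/2) + C4*cos(2^(3/4)*x/2))*exp(2^(3/4)*x/2)


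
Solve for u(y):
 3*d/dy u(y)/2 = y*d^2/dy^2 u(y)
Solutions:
 u(y) = C1 + C2*y^(5/2)


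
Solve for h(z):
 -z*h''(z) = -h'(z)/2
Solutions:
 h(z) = C1 + C2*z^(3/2)


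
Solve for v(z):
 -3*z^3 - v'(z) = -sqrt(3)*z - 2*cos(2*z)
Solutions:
 v(z) = C1 - 3*z^4/4 + sqrt(3)*z^2/2 + sin(2*z)


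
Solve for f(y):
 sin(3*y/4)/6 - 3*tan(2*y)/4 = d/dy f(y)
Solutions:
 f(y) = C1 + 3*log(cos(2*y))/8 - 2*cos(3*y/4)/9


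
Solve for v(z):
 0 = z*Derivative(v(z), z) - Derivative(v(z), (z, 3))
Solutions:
 v(z) = C1 + Integral(C2*airyai(z) + C3*airybi(z), z)


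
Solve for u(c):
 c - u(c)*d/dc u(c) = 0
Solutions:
 u(c) = -sqrt(C1 + c^2)
 u(c) = sqrt(C1 + c^2)


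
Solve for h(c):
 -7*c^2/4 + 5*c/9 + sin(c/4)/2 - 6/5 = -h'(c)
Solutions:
 h(c) = C1 + 7*c^3/12 - 5*c^2/18 + 6*c/5 + 2*cos(c/4)


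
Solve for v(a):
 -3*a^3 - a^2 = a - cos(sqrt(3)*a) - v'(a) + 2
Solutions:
 v(a) = C1 + 3*a^4/4 + a^3/3 + a^2/2 + 2*a - sqrt(3)*sin(sqrt(3)*a)/3


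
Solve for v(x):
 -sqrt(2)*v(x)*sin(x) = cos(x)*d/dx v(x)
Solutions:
 v(x) = C1*cos(x)^(sqrt(2))


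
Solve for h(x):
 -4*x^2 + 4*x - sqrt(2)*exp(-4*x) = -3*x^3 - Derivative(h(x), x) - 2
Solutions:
 h(x) = C1 - 3*x^4/4 + 4*x^3/3 - 2*x^2 - 2*x - sqrt(2)*exp(-4*x)/4


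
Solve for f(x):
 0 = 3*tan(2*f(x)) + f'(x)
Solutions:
 f(x) = -asin(C1*exp(-6*x))/2 + pi/2
 f(x) = asin(C1*exp(-6*x))/2


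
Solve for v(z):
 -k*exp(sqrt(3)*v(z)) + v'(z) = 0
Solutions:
 v(z) = sqrt(3)*(2*log(-1/(C1 + k*z)) - log(3))/6


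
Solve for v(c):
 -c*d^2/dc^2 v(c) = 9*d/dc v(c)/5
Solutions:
 v(c) = C1 + C2/c^(4/5)


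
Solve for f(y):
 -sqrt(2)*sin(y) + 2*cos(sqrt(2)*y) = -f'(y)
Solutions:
 f(y) = C1 - sqrt(2)*sin(sqrt(2)*y) - sqrt(2)*cos(y)


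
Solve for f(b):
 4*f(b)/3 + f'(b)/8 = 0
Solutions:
 f(b) = C1*exp(-32*b/3)


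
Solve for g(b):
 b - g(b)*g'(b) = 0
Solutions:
 g(b) = -sqrt(C1 + b^2)
 g(b) = sqrt(C1 + b^2)


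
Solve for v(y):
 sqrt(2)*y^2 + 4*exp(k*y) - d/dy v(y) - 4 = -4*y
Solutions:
 v(y) = C1 + sqrt(2)*y^3/3 + 2*y^2 - 4*y + 4*exp(k*y)/k


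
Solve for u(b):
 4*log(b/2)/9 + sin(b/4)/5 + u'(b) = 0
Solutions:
 u(b) = C1 - 4*b*log(b)/9 + 4*b*log(2)/9 + 4*b/9 + 4*cos(b/4)/5


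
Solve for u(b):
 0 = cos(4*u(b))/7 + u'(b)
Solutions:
 b/7 - log(sin(4*u(b)) - 1)/8 + log(sin(4*u(b)) + 1)/8 = C1


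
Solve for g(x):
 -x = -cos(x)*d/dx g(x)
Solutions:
 g(x) = C1 + Integral(x/cos(x), x)


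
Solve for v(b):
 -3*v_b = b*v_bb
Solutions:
 v(b) = C1 + C2/b^2


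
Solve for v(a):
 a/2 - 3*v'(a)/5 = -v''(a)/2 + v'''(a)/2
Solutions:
 v(a) = C1 + 5*a^2/12 + 25*a/36 + (C2*sin(sqrt(95)*a/10) + C3*cos(sqrt(95)*a/10))*exp(a/2)


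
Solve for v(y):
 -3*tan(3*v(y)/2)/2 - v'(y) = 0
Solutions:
 v(y) = -2*asin(C1*exp(-9*y/4))/3 + 2*pi/3
 v(y) = 2*asin(C1*exp(-9*y/4))/3


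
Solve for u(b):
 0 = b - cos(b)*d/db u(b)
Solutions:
 u(b) = C1 + Integral(b/cos(b), b)


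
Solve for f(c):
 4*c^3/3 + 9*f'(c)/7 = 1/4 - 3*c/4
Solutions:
 f(c) = C1 - 7*c^4/27 - 7*c^2/24 + 7*c/36


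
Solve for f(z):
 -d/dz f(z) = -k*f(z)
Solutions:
 f(z) = C1*exp(k*z)


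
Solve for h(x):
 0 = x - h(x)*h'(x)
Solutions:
 h(x) = -sqrt(C1 + x^2)
 h(x) = sqrt(C1 + x^2)


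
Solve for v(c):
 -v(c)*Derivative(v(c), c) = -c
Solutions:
 v(c) = -sqrt(C1 + c^2)
 v(c) = sqrt(C1 + c^2)


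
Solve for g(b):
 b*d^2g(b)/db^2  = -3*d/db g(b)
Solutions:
 g(b) = C1 + C2/b^2


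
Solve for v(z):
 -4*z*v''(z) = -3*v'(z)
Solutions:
 v(z) = C1 + C2*z^(7/4)


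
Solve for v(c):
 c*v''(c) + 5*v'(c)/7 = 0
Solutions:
 v(c) = C1 + C2*c^(2/7)


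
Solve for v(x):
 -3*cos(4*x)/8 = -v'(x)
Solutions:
 v(x) = C1 + 3*sin(4*x)/32


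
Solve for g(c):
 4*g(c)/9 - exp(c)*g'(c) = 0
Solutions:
 g(c) = C1*exp(-4*exp(-c)/9)


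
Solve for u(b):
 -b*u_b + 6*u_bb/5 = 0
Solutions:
 u(b) = C1 + C2*erfi(sqrt(15)*b/6)


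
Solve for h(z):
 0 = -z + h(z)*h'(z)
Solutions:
 h(z) = -sqrt(C1 + z^2)
 h(z) = sqrt(C1 + z^2)


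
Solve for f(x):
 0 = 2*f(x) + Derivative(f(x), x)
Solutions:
 f(x) = C1*exp(-2*x)


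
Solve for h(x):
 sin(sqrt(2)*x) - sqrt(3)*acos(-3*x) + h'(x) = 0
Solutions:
 h(x) = C1 + sqrt(3)*(x*acos(-3*x) + sqrt(1 - 9*x^2)/3) + sqrt(2)*cos(sqrt(2)*x)/2


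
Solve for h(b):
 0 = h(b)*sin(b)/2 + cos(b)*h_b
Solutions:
 h(b) = C1*sqrt(cos(b))


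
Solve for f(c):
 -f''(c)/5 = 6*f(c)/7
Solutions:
 f(c) = C1*sin(sqrt(210)*c/7) + C2*cos(sqrt(210)*c/7)


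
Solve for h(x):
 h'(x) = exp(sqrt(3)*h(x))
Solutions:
 h(x) = sqrt(3)*(2*log(-1/(C1 + x)) - log(3))/6


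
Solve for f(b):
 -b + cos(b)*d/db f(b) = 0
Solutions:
 f(b) = C1 + Integral(b/cos(b), b)


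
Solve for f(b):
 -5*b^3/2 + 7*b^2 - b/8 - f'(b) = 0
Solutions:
 f(b) = C1 - 5*b^4/8 + 7*b^3/3 - b^2/16


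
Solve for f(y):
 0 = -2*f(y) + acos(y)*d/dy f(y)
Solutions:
 f(y) = C1*exp(2*Integral(1/acos(y), y))


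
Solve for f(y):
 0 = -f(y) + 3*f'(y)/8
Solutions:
 f(y) = C1*exp(8*y/3)


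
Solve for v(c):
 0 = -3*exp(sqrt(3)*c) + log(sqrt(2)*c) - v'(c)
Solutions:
 v(c) = C1 + c*log(c) + c*(-1 + log(2)/2) - sqrt(3)*exp(sqrt(3)*c)


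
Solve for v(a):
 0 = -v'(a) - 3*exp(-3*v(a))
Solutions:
 v(a) = log(C1 - 9*a)/3
 v(a) = log((-3^(1/3) - 3^(5/6)*I)*(C1 - 3*a)^(1/3)/2)
 v(a) = log((-3^(1/3) + 3^(5/6)*I)*(C1 - 3*a)^(1/3)/2)


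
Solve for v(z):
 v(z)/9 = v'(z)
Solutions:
 v(z) = C1*exp(z/9)


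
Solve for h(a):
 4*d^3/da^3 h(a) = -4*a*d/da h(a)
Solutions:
 h(a) = C1 + Integral(C2*airyai(-a) + C3*airybi(-a), a)


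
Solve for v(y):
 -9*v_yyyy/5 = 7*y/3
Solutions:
 v(y) = C1 + C2*y + C3*y^2 + C4*y^3 - 7*y^5/648


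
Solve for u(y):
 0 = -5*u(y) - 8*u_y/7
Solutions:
 u(y) = C1*exp(-35*y/8)


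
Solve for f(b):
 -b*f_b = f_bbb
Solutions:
 f(b) = C1 + Integral(C2*airyai(-b) + C3*airybi(-b), b)


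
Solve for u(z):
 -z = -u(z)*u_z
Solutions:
 u(z) = -sqrt(C1 + z^2)
 u(z) = sqrt(C1 + z^2)


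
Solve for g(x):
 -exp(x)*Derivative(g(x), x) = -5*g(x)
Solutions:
 g(x) = C1*exp(-5*exp(-x))


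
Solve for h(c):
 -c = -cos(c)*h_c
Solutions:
 h(c) = C1 + Integral(c/cos(c), c)


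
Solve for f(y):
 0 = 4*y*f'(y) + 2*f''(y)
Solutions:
 f(y) = C1 + C2*erf(y)


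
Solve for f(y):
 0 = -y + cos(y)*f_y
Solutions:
 f(y) = C1 + Integral(y/cos(y), y)


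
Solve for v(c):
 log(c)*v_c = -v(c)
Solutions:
 v(c) = C1*exp(-li(c))


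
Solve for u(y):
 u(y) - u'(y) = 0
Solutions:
 u(y) = C1*exp(y)


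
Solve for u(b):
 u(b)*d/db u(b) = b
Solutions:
 u(b) = -sqrt(C1 + b^2)
 u(b) = sqrt(C1 + b^2)


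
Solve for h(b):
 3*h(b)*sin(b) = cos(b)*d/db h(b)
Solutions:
 h(b) = C1/cos(b)^3


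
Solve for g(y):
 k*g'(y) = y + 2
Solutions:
 g(y) = C1 + y^2/(2*k) + 2*y/k


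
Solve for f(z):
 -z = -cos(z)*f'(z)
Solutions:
 f(z) = C1 + Integral(z/cos(z), z)


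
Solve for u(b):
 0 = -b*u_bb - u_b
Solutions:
 u(b) = C1 + C2*log(b)


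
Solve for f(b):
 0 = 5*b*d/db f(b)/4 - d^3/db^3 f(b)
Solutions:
 f(b) = C1 + Integral(C2*airyai(10^(1/3)*b/2) + C3*airybi(10^(1/3)*b/2), b)


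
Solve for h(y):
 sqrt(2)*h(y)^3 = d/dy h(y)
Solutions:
 h(y) = -sqrt(2)*sqrt(-1/(C1 + sqrt(2)*y))/2
 h(y) = sqrt(2)*sqrt(-1/(C1 + sqrt(2)*y))/2


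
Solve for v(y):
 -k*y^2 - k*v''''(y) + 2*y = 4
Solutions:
 v(y) = C1 + C2*y + C3*y^2 + C4*y^3 - y^6/360 + y^5/(60*k) - y^4/(6*k)


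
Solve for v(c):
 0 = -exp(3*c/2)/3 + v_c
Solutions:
 v(c) = C1 + 2*exp(3*c/2)/9


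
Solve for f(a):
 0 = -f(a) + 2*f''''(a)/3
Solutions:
 f(a) = C1*exp(-2^(3/4)*3^(1/4)*a/2) + C2*exp(2^(3/4)*3^(1/4)*a/2) + C3*sin(2^(3/4)*3^(1/4)*a/2) + C4*cos(2^(3/4)*3^(1/4)*a/2)


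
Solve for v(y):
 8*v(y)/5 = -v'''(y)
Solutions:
 v(y) = C3*exp(-2*5^(2/3)*y/5) + (C1*sin(sqrt(3)*5^(2/3)*y/5) + C2*cos(sqrt(3)*5^(2/3)*y/5))*exp(5^(2/3)*y/5)


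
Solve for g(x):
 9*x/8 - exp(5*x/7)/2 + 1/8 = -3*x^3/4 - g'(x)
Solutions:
 g(x) = C1 - 3*x^4/16 - 9*x^2/16 - x/8 + 7*exp(5*x/7)/10


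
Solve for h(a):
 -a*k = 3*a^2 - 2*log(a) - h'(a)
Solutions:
 h(a) = C1 + a^3 + a^2*k/2 - 2*a*log(a) + 2*a


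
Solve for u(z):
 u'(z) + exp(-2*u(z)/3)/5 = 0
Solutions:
 u(z) = 3*log(-sqrt(C1 - z)) - 3*log(15) + 3*log(30)/2
 u(z) = 3*log(C1 - z)/2 - 3*log(15) + 3*log(30)/2


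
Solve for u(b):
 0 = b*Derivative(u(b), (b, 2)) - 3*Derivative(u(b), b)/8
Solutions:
 u(b) = C1 + C2*b^(11/8)


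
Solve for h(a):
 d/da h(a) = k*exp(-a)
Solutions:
 h(a) = C1 - k*exp(-a)


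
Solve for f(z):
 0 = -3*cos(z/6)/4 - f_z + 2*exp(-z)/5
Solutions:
 f(z) = C1 - 9*sin(z/6)/2 - 2*exp(-z)/5


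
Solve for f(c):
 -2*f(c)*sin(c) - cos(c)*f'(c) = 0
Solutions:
 f(c) = C1*cos(c)^2


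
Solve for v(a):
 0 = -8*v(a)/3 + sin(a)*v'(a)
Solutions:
 v(a) = C1*(cos(a) - 1)^(4/3)/(cos(a) + 1)^(4/3)


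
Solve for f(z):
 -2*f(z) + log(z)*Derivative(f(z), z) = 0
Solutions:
 f(z) = C1*exp(2*li(z))


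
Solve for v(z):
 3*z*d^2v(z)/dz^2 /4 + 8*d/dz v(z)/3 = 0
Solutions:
 v(z) = C1 + C2/z^(23/9)


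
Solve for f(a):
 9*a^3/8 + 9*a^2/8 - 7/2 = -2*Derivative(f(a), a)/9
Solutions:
 f(a) = C1 - 81*a^4/64 - 27*a^3/16 + 63*a/4


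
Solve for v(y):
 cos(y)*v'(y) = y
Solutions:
 v(y) = C1 + Integral(y/cos(y), y)


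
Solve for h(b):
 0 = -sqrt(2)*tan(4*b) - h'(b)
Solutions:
 h(b) = C1 + sqrt(2)*log(cos(4*b))/4


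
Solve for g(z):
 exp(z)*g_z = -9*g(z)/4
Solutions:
 g(z) = C1*exp(9*exp(-z)/4)


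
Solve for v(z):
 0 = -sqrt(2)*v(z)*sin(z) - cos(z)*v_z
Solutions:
 v(z) = C1*cos(z)^(sqrt(2))


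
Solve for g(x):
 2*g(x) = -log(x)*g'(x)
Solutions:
 g(x) = C1*exp(-2*li(x))


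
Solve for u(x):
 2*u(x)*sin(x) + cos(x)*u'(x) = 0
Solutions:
 u(x) = C1*cos(x)^2


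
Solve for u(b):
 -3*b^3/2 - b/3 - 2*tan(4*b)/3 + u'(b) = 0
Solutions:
 u(b) = C1 + 3*b^4/8 + b^2/6 - log(cos(4*b))/6


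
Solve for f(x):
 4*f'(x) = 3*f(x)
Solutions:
 f(x) = C1*exp(3*x/4)


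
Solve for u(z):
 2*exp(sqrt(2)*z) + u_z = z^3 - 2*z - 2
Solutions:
 u(z) = C1 + z^4/4 - z^2 - 2*z - sqrt(2)*exp(sqrt(2)*z)


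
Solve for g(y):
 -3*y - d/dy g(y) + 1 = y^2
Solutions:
 g(y) = C1 - y^3/3 - 3*y^2/2 + y


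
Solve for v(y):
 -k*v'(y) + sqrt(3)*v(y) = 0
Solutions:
 v(y) = C1*exp(sqrt(3)*y/k)


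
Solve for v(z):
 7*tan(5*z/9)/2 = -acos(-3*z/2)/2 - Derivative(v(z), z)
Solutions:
 v(z) = C1 - z*acos(-3*z/2)/2 - sqrt(4 - 9*z^2)/6 + 63*log(cos(5*z/9))/10


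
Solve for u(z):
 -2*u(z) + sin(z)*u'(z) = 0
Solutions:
 u(z) = C1*(cos(z) - 1)/(cos(z) + 1)


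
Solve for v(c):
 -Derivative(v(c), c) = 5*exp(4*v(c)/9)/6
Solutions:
 v(c) = 9*log(-(1/(C1 + 10*c))^(1/4)) + 27*log(3)/4
 v(c) = 9*log(1/(C1 + 10*c))/4 + 27*log(3)/4
 v(c) = 9*log(-I*(1/(C1 + 10*c))^(1/4)) + 27*log(3)/4
 v(c) = 9*log(I*(1/(C1 + 10*c))^(1/4)) + 27*log(3)/4


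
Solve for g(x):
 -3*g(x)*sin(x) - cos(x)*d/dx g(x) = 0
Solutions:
 g(x) = C1*cos(x)^3


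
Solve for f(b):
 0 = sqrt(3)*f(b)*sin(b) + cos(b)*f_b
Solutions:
 f(b) = C1*cos(b)^(sqrt(3))


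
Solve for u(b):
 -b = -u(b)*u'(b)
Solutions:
 u(b) = -sqrt(C1 + b^2)
 u(b) = sqrt(C1 + b^2)


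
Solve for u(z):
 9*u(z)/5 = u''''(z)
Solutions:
 u(z) = C1*exp(-sqrt(3)*5^(3/4)*z/5) + C2*exp(sqrt(3)*5^(3/4)*z/5) + C3*sin(sqrt(3)*5^(3/4)*z/5) + C4*cos(sqrt(3)*5^(3/4)*z/5)


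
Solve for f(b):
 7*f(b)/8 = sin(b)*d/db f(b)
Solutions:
 f(b) = C1*(cos(b) - 1)^(7/16)/(cos(b) + 1)^(7/16)


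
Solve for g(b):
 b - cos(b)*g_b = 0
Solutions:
 g(b) = C1 + Integral(b/cos(b), b)


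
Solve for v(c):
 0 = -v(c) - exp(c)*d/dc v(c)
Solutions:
 v(c) = C1*exp(exp(-c))


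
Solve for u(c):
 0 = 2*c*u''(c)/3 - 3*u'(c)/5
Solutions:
 u(c) = C1 + C2*c^(19/10)


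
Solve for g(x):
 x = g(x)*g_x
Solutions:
 g(x) = -sqrt(C1 + x^2)
 g(x) = sqrt(C1 + x^2)


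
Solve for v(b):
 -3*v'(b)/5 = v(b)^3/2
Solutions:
 v(b) = -sqrt(3)*sqrt(-1/(C1 - 5*b))
 v(b) = sqrt(3)*sqrt(-1/(C1 - 5*b))


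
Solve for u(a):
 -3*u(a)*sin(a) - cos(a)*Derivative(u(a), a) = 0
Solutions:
 u(a) = C1*cos(a)^3


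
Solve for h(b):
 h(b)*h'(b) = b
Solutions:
 h(b) = -sqrt(C1 + b^2)
 h(b) = sqrt(C1 + b^2)


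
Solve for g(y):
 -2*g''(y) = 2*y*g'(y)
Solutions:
 g(y) = C1 + C2*erf(sqrt(2)*y/2)


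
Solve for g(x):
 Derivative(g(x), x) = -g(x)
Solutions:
 g(x) = C1*exp(-x)


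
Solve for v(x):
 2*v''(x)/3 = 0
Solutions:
 v(x) = C1 + C2*x


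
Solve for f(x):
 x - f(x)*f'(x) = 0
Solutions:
 f(x) = -sqrt(C1 + x^2)
 f(x) = sqrt(C1 + x^2)


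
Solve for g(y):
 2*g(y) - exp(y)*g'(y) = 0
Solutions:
 g(y) = C1*exp(-2*exp(-y))


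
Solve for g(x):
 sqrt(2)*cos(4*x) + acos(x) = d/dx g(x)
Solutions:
 g(x) = C1 + x*acos(x) - sqrt(1 - x^2) + sqrt(2)*sin(4*x)/4


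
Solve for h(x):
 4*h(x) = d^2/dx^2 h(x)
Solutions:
 h(x) = C1*exp(-2*x) + C2*exp(2*x)


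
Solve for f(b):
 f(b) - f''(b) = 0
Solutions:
 f(b) = C1*exp(-b) + C2*exp(b)


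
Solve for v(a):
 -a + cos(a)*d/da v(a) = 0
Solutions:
 v(a) = C1 + Integral(a/cos(a), a)


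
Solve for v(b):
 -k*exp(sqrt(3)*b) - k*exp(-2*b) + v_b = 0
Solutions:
 v(b) = C1 + sqrt(3)*k*exp(sqrt(3)*b)/3 - k*exp(-2*b)/2


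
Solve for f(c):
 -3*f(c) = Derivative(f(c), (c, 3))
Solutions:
 f(c) = C3*exp(-3^(1/3)*c) + (C1*sin(3^(5/6)*c/2) + C2*cos(3^(5/6)*c/2))*exp(3^(1/3)*c/2)


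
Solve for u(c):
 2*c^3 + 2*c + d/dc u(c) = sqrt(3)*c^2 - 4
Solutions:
 u(c) = C1 - c^4/2 + sqrt(3)*c^3/3 - c^2 - 4*c


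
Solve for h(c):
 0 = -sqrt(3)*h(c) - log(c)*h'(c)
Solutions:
 h(c) = C1*exp(-sqrt(3)*li(c))


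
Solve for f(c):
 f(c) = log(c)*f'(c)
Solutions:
 f(c) = C1*exp(li(c))


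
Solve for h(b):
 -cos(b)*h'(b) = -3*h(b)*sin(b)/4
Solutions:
 h(b) = C1/cos(b)^(3/4)


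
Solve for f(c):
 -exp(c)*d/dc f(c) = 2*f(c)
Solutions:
 f(c) = C1*exp(2*exp(-c))


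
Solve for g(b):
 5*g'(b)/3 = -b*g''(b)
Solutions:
 g(b) = C1 + C2/b^(2/3)


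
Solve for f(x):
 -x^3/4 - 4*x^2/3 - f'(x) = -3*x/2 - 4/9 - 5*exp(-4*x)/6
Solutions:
 f(x) = C1 - x^4/16 - 4*x^3/9 + 3*x^2/4 + 4*x/9 - 5*exp(-4*x)/24


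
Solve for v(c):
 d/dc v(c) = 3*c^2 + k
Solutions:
 v(c) = C1 + c^3 + c*k


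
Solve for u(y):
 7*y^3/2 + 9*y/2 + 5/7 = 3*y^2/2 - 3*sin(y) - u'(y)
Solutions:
 u(y) = C1 - 7*y^4/8 + y^3/2 - 9*y^2/4 - 5*y/7 + 3*cos(y)


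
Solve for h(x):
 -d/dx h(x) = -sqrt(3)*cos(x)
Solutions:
 h(x) = C1 + sqrt(3)*sin(x)


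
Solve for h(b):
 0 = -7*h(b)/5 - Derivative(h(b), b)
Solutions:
 h(b) = C1*exp(-7*b/5)


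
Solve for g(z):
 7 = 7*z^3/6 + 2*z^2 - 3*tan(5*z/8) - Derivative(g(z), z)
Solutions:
 g(z) = C1 + 7*z^4/24 + 2*z^3/3 - 7*z + 24*log(cos(5*z/8))/5


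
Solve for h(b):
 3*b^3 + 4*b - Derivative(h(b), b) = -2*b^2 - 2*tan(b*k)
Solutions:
 h(b) = C1 + 3*b^4/4 + 2*b^3/3 + 2*b^2 + 2*Piecewise((-log(cos(b*k))/k, Ne(k, 0)), (0, True))


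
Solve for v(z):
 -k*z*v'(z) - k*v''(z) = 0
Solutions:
 v(z) = C1 + C2*erf(sqrt(2)*z/2)


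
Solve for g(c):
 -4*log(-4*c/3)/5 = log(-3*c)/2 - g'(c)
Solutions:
 g(c) = C1 + 13*c*log(-c)/10 + c*(-13 - 3*log(3) + 16*log(2))/10


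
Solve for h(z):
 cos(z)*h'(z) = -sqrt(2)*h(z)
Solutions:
 h(z) = C1*(sin(z) - 1)^(sqrt(2)/2)/(sin(z) + 1)^(sqrt(2)/2)


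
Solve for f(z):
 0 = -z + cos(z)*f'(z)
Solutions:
 f(z) = C1 + Integral(z/cos(z), z)


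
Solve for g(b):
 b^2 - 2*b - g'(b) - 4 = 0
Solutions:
 g(b) = C1 + b^3/3 - b^2 - 4*b


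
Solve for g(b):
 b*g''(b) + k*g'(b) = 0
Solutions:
 g(b) = C1 + b^(1 - re(k))*(C2*sin(log(b)*Abs(im(k))) + C3*cos(log(b)*im(k)))


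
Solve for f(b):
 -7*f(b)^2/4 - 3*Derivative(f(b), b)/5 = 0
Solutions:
 f(b) = 12/(C1 + 35*b)


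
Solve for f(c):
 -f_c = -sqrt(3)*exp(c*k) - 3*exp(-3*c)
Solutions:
 f(c) = C1 - exp(-3*c) + sqrt(3)*exp(c*k)/k


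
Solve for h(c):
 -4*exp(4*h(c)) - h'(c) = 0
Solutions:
 h(c) = log(-I*(1/(C1 + 16*c))^(1/4))
 h(c) = log(I*(1/(C1 + 16*c))^(1/4))
 h(c) = log(-(1/(C1 + 16*c))^(1/4))
 h(c) = log(1/(C1 + 16*c))/4


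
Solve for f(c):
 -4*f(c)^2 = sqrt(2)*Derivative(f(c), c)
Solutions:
 f(c) = 1/(C1 + 2*sqrt(2)*c)


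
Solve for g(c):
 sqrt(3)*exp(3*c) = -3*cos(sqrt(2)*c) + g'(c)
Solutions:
 g(c) = C1 + sqrt(3)*exp(3*c)/3 + 3*sqrt(2)*sin(sqrt(2)*c)/2


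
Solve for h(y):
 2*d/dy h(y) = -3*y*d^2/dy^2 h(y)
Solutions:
 h(y) = C1 + C2*y^(1/3)


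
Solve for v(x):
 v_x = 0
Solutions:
 v(x) = C1


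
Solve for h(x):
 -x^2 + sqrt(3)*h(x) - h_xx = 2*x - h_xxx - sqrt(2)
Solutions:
 h(x) = C1*exp(x*((-1 + sqrt(-4 + (-2 + 27*sqrt(3))^2)/2 + 27*sqrt(3)/2)^(-1/3) + 2 + (-1 + sqrt(-4 + (-2 + 27*sqrt(3))^2)/2 + 27*sqrt(3)/2)^(1/3))/6)*sin(sqrt(3)*x*(-(-1 + sqrt(-4 + (-2 + 27*sqrt(3))^2)/2 + 27*sqrt(3)/2)^(1/3) + (-1 + sqrt(-4 + (-2 + 27*sqrt(3))^2)/2 + 27*sqrt(3)/2)^(-1/3))/6) + C2*exp(x*((-1 + sqrt(-4 + (-2 + 27*sqrt(3))^2)/2 + 27*sqrt(3)/2)^(-1/3) + 2 + (-1 + sqrt(-4 + (-2 + 27*sqrt(3))^2)/2 + 27*sqrt(3)/2)^(1/3))/6)*cos(sqrt(3)*x*(-(-1 + sqrt(-4 + (-2 + 27*sqrt(3))^2)/2 + 27*sqrt(3)/2)^(1/3) + (-1 + sqrt(-4 + (-2 + 27*sqrt(3))^2)/2 + 27*sqrt(3)/2)^(-1/3))/6) + C3*exp(x*(-(-1 + sqrt(-4 + (-2 + 27*sqrt(3))^2)/2 + 27*sqrt(3)/2)^(1/3) - 1/(-1 + sqrt(-4 + (-2 + 27*sqrt(3))^2)/2 + 27*sqrt(3)/2)^(1/3) + 1)/3) + sqrt(3)*x^2/3 + 2*sqrt(3)*x/3 - sqrt(6)/3 + 2/3


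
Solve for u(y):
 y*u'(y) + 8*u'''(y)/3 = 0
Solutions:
 u(y) = C1 + Integral(C2*airyai(-3^(1/3)*y/2) + C3*airybi(-3^(1/3)*y/2), y)


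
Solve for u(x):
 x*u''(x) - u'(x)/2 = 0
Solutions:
 u(x) = C1 + C2*x^(3/2)


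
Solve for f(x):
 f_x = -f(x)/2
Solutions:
 f(x) = C1*exp(-x/2)


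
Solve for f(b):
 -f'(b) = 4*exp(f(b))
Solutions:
 f(b) = log(1/(C1 + 4*b))


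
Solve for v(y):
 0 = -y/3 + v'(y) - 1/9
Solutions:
 v(y) = C1 + y^2/6 + y/9


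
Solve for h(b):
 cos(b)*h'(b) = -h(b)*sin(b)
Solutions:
 h(b) = C1*cos(b)


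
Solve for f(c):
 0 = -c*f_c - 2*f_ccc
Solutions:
 f(c) = C1 + Integral(C2*airyai(-2^(2/3)*c/2) + C3*airybi(-2^(2/3)*c/2), c)


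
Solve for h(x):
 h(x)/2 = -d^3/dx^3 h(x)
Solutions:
 h(x) = C3*exp(-2^(2/3)*x/2) + (C1*sin(2^(2/3)*sqrt(3)*x/4) + C2*cos(2^(2/3)*sqrt(3)*x/4))*exp(2^(2/3)*x/4)


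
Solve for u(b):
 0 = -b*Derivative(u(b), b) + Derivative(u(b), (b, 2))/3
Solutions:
 u(b) = C1 + C2*erfi(sqrt(6)*b/2)


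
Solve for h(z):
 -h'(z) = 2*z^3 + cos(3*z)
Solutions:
 h(z) = C1 - z^4/2 - sin(3*z)/3


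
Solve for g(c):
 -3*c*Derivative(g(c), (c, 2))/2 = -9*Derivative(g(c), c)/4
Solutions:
 g(c) = C1 + C2*c^(5/2)


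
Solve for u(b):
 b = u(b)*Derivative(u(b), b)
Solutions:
 u(b) = -sqrt(C1 + b^2)
 u(b) = sqrt(C1 + b^2)


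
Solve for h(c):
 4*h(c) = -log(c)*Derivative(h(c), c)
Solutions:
 h(c) = C1*exp(-4*li(c))


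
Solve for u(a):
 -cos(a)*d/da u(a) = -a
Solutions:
 u(a) = C1 + Integral(a/cos(a), a)


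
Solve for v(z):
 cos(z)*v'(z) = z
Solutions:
 v(z) = C1 + Integral(z/cos(z), z)


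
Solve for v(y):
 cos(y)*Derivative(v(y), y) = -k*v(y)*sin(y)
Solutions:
 v(y) = C1*exp(k*log(cos(y)))


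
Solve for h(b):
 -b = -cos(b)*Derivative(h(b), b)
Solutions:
 h(b) = C1 + Integral(b/cos(b), b)


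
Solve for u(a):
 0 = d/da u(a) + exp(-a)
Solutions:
 u(a) = C1 + exp(-a)


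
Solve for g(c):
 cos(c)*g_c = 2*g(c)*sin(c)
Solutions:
 g(c) = C1/cos(c)^2


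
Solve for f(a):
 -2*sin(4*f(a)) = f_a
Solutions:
 f(a) = -acos((-C1 - exp(16*a))/(C1 - exp(16*a)))/4 + pi/2
 f(a) = acos((-C1 - exp(16*a))/(C1 - exp(16*a)))/4


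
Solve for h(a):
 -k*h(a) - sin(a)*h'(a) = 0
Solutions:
 h(a) = C1*exp(k*(-log(cos(a) - 1) + log(cos(a) + 1))/2)


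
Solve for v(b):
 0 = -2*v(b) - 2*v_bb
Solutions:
 v(b) = C1*sin(b) + C2*cos(b)


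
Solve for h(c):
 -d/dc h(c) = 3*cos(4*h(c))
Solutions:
 h(c) = -asin((C1 + exp(24*c))/(C1 - exp(24*c)))/4 + pi/4
 h(c) = asin((C1 + exp(24*c))/(C1 - exp(24*c)))/4


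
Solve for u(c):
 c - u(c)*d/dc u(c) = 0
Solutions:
 u(c) = -sqrt(C1 + c^2)
 u(c) = sqrt(C1 + c^2)


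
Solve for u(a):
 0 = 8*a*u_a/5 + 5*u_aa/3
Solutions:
 u(a) = C1 + C2*erf(2*sqrt(3)*a/5)


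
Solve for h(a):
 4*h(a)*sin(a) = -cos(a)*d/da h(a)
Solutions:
 h(a) = C1*cos(a)^4


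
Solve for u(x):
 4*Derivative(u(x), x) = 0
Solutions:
 u(x) = C1


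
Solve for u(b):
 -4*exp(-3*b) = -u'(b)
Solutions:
 u(b) = C1 - 4*exp(-3*b)/3


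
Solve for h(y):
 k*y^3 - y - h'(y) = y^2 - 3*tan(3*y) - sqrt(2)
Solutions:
 h(y) = C1 + k*y^4/4 - y^3/3 - y^2/2 + sqrt(2)*y - log(cos(3*y))


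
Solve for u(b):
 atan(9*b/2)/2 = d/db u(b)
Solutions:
 u(b) = C1 + b*atan(9*b/2)/2 - log(81*b^2 + 4)/18


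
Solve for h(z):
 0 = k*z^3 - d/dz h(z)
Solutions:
 h(z) = C1 + k*z^4/4


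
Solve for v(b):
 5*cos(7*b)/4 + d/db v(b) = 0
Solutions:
 v(b) = C1 - 5*sin(7*b)/28


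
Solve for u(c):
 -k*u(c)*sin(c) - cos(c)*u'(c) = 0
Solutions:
 u(c) = C1*exp(k*log(cos(c)))


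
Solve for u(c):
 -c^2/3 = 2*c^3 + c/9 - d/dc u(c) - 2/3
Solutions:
 u(c) = C1 + c^4/2 + c^3/9 + c^2/18 - 2*c/3


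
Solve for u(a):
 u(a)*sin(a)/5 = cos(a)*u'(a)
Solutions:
 u(a) = C1/cos(a)^(1/5)


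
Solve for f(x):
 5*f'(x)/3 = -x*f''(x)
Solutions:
 f(x) = C1 + C2/x^(2/3)


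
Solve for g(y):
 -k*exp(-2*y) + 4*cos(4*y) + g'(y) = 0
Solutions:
 g(y) = C1 - k*exp(-2*y)/2 - sin(4*y)


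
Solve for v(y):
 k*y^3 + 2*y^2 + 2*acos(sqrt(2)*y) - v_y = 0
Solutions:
 v(y) = C1 + k*y^4/4 + 2*y^3/3 + 2*y*acos(sqrt(2)*y) - sqrt(2)*sqrt(1 - 2*y^2)


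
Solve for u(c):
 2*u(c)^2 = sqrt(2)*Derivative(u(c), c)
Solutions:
 u(c) = -1/(C1 + sqrt(2)*c)


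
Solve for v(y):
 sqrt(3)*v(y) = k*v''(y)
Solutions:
 v(y) = C1*exp(-3^(1/4)*y*sqrt(1/k)) + C2*exp(3^(1/4)*y*sqrt(1/k))


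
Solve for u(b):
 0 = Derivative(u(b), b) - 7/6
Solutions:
 u(b) = C1 + 7*b/6


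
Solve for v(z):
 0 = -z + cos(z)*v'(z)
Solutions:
 v(z) = C1 + Integral(z/cos(z), z)


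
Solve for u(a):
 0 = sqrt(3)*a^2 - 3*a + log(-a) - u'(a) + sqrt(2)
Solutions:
 u(a) = C1 + sqrt(3)*a^3/3 - 3*a^2/2 + a*log(-a) + a*(-1 + sqrt(2))


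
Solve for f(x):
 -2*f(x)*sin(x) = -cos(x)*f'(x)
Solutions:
 f(x) = C1/cos(x)^2


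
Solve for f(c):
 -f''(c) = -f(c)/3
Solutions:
 f(c) = C1*exp(-sqrt(3)*c/3) + C2*exp(sqrt(3)*c/3)


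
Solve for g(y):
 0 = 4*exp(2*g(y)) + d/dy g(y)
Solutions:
 g(y) = log(-sqrt(-1/(C1 - 4*y))) - log(2)/2
 g(y) = log(-1/(C1 - 4*y))/2 - log(2)/2


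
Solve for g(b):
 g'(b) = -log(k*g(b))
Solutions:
 li(k*g(b))/k = C1 - b


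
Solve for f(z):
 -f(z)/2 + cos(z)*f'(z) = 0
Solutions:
 f(z) = C1*(sin(z) + 1)^(1/4)/(sin(z) - 1)^(1/4)


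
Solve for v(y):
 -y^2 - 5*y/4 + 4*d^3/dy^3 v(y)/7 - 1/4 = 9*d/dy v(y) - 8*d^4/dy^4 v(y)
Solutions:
 v(y) = C1 + C2*exp(-y*(2*2^(1/3)/(63*sqrt(1750245) + 83347)^(1/3) + 4 + 2^(2/3)*(63*sqrt(1750245) + 83347)^(1/3))/168)*sin(2^(1/3)*sqrt(3)*y*(-2^(1/3)*(63*sqrt(1750245) + 83347)^(1/3) + 2/(63*sqrt(1750245) + 83347)^(1/3))/168) + C3*exp(-y*(2*2^(1/3)/(63*sqrt(1750245) + 83347)^(1/3) + 4 + 2^(2/3)*(63*sqrt(1750245) + 83347)^(1/3))/168)*cos(2^(1/3)*sqrt(3)*y*(-2^(1/3)*(63*sqrt(1750245) + 83347)^(1/3) + 2/(63*sqrt(1750245) + 83347)^(1/3))/168) + C4*exp(y*(-2 + 2*2^(1/3)/(63*sqrt(1750245) + 83347)^(1/3) + 2^(2/3)*(63*sqrt(1750245) + 83347)^(1/3))/84) - y^3/27 - 5*y^2/72 - 95*y/2268


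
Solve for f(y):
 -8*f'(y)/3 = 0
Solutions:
 f(y) = C1


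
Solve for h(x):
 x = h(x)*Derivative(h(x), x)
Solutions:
 h(x) = -sqrt(C1 + x^2)
 h(x) = sqrt(C1 + x^2)


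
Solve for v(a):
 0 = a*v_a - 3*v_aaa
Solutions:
 v(a) = C1 + Integral(C2*airyai(3^(2/3)*a/3) + C3*airybi(3^(2/3)*a/3), a)


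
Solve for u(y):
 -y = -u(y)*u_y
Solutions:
 u(y) = -sqrt(C1 + y^2)
 u(y) = sqrt(C1 + y^2)


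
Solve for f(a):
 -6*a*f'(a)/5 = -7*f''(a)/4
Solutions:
 f(a) = C1 + C2*erfi(2*sqrt(105)*a/35)


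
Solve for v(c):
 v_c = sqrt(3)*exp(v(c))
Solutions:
 v(c) = log(-1/(C1 + sqrt(3)*c))


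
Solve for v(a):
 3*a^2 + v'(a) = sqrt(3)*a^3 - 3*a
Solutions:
 v(a) = C1 + sqrt(3)*a^4/4 - a^3 - 3*a^2/2


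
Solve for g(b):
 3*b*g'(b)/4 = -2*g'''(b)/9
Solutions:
 g(b) = C1 + Integral(C2*airyai(-3*b/2) + C3*airybi(-3*b/2), b)


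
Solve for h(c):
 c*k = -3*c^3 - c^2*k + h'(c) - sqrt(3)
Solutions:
 h(c) = C1 + 3*c^4/4 + c^3*k/3 + c^2*k/2 + sqrt(3)*c


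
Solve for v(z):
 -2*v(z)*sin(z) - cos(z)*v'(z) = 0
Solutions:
 v(z) = C1*cos(z)^2


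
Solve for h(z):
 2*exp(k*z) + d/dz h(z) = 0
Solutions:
 h(z) = C1 - 2*exp(k*z)/k


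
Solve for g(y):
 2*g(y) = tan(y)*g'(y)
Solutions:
 g(y) = C1*sin(y)^2


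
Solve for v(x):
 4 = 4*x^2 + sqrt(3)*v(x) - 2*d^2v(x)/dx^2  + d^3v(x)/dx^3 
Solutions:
 v(x) = C1*exp(x*(4/(-8 + sqrt(-256 + (-16 + 27*sqrt(3))^2)/2 + 27*sqrt(3)/2)^(1/3) + (-8 + sqrt(-256 + (-16 + 27*sqrt(3))^2)/2 + 27*sqrt(3)/2)^(1/3) + 4)/6)*sin(sqrt(3)*x*(-(-8 + sqrt(-256 + (-16 + 27*sqrt(3))^2)/2 + 27*sqrt(3)/2)^(1/3) + 4/(-8 + sqrt(-256 + (-16 + 27*sqrt(3))^2)/2 + 27*sqrt(3)/2)^(1/3))/6) + C2*exp(x*(4/(-8 + sqrt(-256 + (-16 + 27*sqrt(3))^2)/2 + 27*sqrt(3)/2)^(1/3) + (-8 + sqrt(-256 + (-16 + 27*sqrt(3))^2)/2 + 27*sqrt(3)/2)^(1/3) + 4)/6)*cos(sqrt(3)*x*(-(-8 + sqrt(-256 + (-16 + 27*sqrt(3))^2)/2 + 27*sqrt(3)/2)^(1/3) + 4/(-8 + sqrt(-256 + (-16 + 27*sqrt(3))^2)/2 + 27*sqrt(3)/2)^(1/3))/6) + C3*exp(x*(-(-8 + sqrt(-256 + (-16 + 27*sqrt(3))^2)/2 + 27*sqrt(3)/2)^(1/3) - 4/(-8 + sqrt(-256 + (-16 + 27*sqrt(3))^2)/2 + 27*sqrt(3)/2)^(1/3) + 2)/3) - 4*sqrt(3)*x^2/3 - 16/3 + 4*sqrt(3)/3


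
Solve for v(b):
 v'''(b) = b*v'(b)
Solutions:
 v(b) = C1 + Integral(C2*airyai(b) + C3*airybi(b), b)


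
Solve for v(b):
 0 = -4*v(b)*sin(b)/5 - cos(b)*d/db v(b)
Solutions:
 v(b) = C1*cos(b)^(4/5)


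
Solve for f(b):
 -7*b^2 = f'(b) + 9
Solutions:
 f(b) = C1 - 7*b^3/3 - 9*b


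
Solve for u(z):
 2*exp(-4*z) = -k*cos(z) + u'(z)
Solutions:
 u(z) = C1 + k*sin(z) - exp(-4*z)/2


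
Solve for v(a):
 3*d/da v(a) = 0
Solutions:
 v(a) = C1


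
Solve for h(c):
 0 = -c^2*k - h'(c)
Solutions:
 h(c) = C1 - c^3*k/3


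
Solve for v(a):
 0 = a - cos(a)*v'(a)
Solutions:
 v(a) = C1 + Integral(a/cos(a), a)


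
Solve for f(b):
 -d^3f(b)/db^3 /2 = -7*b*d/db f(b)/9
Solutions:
 f(b) = C1 + Integral(C2*airyai(42^(1/3)*b/3) + C3*airybi(42^(1/3)*b/3), b)


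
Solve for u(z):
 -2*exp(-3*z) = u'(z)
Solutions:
 u(z) = C1 + 2*exp(-3*z)/3


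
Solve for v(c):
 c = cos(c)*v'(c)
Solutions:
 v(c) = C1 + Integral(c/cos(c), c)


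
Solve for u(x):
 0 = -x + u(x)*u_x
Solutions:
 u(x) = -sqrt(C1 + x^2)
 u(x) = sqrt(C1 + x^2)


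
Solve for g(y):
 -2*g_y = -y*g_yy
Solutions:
 g(y) = C1 + C2*y^3


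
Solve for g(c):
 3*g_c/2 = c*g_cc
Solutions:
 g(c) = C1 + C2*c^(5/2)


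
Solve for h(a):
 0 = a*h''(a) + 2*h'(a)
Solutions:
 h(a) = C1 + C2/a


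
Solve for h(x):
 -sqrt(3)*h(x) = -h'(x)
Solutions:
 h(x) = C1*exp(sqrt(3)*x)


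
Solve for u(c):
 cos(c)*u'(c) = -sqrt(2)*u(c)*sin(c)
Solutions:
 u(c) = C1*cos(c)^(sqrt(2))


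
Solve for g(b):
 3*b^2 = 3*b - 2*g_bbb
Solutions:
 g(b) = C1 + C2*b + C3*b^2 - b^5/40 + b^4/16


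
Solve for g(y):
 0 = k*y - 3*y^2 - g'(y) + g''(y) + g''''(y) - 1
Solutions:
 g(y) = C1 + C2*exp(-y*(-2*18^(1/3)/(9 + sqrt(93))^(1/3) + 12^(1/3)*(9 + sqrt(93))^(1/3))/12)*sin(2^(1/3)*3^(1/6)*y*(6/(9 + sqrt(93))^(1/3) + 2^(1/3)*3^(2/3)*(9 + sqrt(93))^(1/3))/12) + C3*exp(-y*(-2*18^(1/3)/(9 + sqrt(93))^(1/3) + 12^(1/3)*(9 + sqrt(93))^(1/3))/12)*cos(2^(1/3)*3^(1/6)*y*(6/(9 + sqrt(93))^(1/3) + 2^(1/3)*3^(2/3)*(9 + sqrt(93))^(1/3))/12) + C4*exp(y*(-2*18^(1/3)/(9 + sqrt(93))^(1/3) + 12^(1/3)*(9 + sqrt(93))^(1/3))/6) + k*y^2/2 + k*y - y^3 - 3*y^2 - 7*y


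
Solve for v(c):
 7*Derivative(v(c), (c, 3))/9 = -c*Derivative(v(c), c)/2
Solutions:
 v(c) = C1 + Integral(C2*airyai(-42^(2/3)*c/14) + C3*airybi(-42^(2/3)*c/14), c)


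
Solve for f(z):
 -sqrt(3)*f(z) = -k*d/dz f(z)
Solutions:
 f(z) = C1*exp(sqrt(3)*z/k)


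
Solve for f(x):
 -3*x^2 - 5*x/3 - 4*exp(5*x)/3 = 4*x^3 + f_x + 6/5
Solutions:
 f(x) = C1 - x^4 - x^3 - 5*x^2/6 - 6*x/5 - 4*exp(5*x)/15


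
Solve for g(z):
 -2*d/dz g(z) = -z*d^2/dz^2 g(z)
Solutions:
 g(z) = C1 + C2*z^3


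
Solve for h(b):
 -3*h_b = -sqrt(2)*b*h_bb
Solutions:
 h(b) = C1 + C2*b^(1 + 3*sqrt(2)/2)


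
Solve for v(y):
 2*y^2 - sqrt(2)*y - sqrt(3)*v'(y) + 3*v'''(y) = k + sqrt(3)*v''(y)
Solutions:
 v(y) = C1 + C2*exp(sqrt(3)*y*(1 - sqrt(1 + 4*sqrt(3)))/6) + C3*exp(sqrt(3)*y*(1 + sqrt(1 + 4*sqrt(3)))/6) - sqrt(3)*k*y/3 + 2*sqrt(3)*y^3/9 - 2*sqrt(3)*y^2/3 - sqrt(6)*y^2/6 + sqrt(6)*y/3 + 4*sqrt(3)*y/3 + 4*y


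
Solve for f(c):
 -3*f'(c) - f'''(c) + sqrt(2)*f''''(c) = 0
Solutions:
 f(c) = C1 + C2*exp(c*(-2^(1/3)*(9*sqrt(166) + 82*sqrt(2))^(1/3) - 2^(2/3)/(9*sqrt(166) + 82*sqrt(2))^(1/3) + 2*sqrt(2))/12)*sin(2^(1/3)*sqrt(3)*c*(-(9*sqrt(166) + 82*sqrt(2))^(1/3) + 2^(1/3)/(9*sqrt(166) + 82*sqrt(2))^(1/3))/12) + C3*exp(c*(-2^(1/3)*(9*sqrt(166) + 82*sqrt(2))^(1/3) - 2^(2/3)/(9*sqrt(166) + 82*sqrt(2))^(1/3) + 2*sqrt(2))/12)*cos(2^(1/3)*sqrt(3)*c*(-(9*sqrt(166) + 82*sqrt(2))^(1/3) + 2^(1/3)/(9*sqrt(166) + 82*sqrt(2))^(1/3))/12) + C4*exp(c*(2^(2/3)/(9*sqrt(166) + 82*sqrt(2))^(1/3) + sqrt(2) + 2^(1/3)*(9*sqrt(166) + 82*sqrt(2))^(1/3))/6)


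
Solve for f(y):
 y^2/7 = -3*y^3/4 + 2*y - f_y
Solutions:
 f(y) = C1 - 3*y^4/16 - y^3/21 + y^2
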